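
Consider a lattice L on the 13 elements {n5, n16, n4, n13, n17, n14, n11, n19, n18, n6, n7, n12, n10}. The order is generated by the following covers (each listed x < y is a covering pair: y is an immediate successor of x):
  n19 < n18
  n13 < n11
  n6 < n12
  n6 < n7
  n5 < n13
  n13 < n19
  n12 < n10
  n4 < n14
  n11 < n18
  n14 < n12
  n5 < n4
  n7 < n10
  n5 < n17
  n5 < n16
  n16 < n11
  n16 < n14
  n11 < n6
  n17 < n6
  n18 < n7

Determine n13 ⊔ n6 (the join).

Common upper bounds of {n13, n6}: n10, n12, n6, n7.
The least among these is n6.

n6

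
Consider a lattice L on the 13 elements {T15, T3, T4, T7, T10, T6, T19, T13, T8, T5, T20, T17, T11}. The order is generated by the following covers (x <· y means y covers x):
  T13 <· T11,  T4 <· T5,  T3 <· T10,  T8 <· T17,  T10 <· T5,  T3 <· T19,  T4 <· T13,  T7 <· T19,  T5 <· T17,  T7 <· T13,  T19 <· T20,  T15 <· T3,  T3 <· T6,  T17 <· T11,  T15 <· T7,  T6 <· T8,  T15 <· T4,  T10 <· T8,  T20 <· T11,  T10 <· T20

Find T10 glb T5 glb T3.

T3

Common lower bounds of {T10, T5, T3}: T15, T3.
The greatest among these is T3.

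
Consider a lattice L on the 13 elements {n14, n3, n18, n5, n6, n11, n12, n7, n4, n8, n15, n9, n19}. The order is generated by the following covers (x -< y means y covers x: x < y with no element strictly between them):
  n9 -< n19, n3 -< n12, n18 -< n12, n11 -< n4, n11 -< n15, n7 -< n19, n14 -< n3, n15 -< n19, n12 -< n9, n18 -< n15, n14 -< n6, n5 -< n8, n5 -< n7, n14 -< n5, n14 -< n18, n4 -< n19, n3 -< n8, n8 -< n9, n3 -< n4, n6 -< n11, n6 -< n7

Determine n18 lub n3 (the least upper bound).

n12

Common upper bounds of {n18, n3}: n12, n19, n9.
The least among these is n12.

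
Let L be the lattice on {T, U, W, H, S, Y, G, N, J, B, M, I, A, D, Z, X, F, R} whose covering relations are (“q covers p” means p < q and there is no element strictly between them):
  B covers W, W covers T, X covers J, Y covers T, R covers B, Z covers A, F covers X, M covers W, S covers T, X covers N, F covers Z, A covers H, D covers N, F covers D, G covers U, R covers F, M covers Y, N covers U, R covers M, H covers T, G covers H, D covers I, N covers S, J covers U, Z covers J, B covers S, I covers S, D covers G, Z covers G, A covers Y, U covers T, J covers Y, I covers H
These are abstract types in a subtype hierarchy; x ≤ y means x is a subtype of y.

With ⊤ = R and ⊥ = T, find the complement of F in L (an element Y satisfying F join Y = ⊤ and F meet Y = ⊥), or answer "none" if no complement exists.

W

Need Y with F ∨ Y = R and F ∧ Y = T.
Checking each element gives: W.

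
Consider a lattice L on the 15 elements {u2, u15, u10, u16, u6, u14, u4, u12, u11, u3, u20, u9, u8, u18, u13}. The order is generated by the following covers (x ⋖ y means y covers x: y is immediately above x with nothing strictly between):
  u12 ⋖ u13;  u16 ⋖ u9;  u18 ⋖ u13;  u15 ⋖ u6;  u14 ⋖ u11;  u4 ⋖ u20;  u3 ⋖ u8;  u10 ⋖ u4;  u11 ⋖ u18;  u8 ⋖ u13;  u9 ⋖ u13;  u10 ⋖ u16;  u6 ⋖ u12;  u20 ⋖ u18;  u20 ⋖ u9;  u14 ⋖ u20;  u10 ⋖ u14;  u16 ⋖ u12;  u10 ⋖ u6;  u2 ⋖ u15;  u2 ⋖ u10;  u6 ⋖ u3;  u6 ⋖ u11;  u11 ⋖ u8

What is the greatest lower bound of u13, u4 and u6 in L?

Common lower bounds of {u13, u4, u6}: u10, u2.
The greatest among these is u10.

u10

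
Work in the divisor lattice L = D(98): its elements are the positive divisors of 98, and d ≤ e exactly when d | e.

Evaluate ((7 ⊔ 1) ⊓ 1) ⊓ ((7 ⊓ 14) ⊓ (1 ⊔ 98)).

1

7 ∨ 1 = 7
7 ∧ 1 = 1
7 ∧ 14 = 7
1 ∨ 98 = 98
7 ∧ 98 = 7
1 ∧ 7 = 1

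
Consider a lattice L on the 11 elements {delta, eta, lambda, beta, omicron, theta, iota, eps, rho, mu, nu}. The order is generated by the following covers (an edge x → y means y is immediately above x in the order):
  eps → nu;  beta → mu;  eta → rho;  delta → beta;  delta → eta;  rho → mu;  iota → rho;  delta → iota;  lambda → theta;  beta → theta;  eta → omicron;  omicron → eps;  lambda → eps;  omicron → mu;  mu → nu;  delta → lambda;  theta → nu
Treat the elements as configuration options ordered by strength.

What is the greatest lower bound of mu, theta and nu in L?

Common lower bounds of {mu, theta, nu}: beta, delta.
The greatest among these is beta.

beta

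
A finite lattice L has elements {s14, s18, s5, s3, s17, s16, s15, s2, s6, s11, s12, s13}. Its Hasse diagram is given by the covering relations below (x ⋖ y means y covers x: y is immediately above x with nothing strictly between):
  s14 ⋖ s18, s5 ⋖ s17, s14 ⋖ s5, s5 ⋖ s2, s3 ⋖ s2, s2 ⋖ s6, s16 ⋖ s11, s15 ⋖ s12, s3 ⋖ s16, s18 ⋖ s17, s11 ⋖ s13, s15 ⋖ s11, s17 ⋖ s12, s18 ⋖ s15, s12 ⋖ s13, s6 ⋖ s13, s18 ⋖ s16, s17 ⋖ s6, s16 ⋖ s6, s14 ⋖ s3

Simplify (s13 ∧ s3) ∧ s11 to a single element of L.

s3

s13 ∧ s3 = s3
s3 ∧ s11 = s3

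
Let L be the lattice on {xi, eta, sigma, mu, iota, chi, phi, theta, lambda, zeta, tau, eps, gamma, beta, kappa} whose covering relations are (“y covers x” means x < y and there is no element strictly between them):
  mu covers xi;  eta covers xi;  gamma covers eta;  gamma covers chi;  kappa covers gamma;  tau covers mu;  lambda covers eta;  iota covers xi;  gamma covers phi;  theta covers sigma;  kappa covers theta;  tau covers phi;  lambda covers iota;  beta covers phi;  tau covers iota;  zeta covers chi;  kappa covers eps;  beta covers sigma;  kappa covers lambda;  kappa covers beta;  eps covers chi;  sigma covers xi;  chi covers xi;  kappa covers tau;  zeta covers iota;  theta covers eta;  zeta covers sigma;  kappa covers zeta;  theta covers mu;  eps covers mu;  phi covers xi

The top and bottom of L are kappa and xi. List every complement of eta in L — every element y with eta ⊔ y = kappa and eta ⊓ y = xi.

beta, eps, tau, zeta

Need y with eta ∨ y = kappa and eta ∧ y = xi.
Checking each element gives: beta, eps, tau, zeta.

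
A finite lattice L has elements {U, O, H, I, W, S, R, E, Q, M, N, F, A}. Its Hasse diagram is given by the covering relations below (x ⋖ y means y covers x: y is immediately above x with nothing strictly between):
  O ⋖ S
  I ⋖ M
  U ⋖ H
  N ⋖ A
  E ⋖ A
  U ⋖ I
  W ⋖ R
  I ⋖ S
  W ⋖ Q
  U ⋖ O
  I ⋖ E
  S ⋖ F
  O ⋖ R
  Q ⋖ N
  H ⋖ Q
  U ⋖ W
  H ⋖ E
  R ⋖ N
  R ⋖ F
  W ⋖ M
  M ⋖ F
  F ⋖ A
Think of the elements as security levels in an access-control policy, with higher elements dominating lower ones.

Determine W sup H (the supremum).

Q

Common upper bounds of {W, H}: A, N, Q.
The least among these is Q.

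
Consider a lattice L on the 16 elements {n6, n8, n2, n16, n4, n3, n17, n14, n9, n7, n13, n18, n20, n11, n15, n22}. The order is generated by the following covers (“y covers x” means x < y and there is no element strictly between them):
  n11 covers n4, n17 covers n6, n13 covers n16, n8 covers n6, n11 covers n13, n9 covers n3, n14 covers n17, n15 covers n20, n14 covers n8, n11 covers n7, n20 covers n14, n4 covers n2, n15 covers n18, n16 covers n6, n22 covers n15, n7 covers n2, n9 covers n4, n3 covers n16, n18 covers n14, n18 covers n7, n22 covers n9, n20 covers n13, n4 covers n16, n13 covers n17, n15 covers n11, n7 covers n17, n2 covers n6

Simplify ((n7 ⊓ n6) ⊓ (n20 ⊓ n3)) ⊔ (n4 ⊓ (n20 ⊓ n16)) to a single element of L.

n7 ∧ n6 = n6
n20 ∧ n3 = n16
n6 ∧ n16 = n6
n20 ∧ n16 = n16
n4 ∧ n16 = n16
n6 ∨ n16 = n16

n16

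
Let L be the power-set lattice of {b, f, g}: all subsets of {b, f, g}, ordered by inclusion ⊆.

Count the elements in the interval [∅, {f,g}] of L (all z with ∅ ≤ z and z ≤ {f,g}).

4

The interval [∅, {f,g}] = {{f,g}, {f}, {g}, ∅}, which has 4 elements.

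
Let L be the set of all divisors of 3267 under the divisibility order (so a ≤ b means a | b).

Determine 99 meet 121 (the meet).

11

Common lower bounds of {99, 121}: 1, 11.
The greatest among these is 11.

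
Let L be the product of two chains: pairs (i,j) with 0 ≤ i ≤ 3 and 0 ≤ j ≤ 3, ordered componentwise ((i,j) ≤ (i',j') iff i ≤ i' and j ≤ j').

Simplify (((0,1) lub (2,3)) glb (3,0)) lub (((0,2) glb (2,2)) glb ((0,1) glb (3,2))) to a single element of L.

(0,1) ∨ (2,3) = (2,3)
(2,3) ∧ (3,0) = (2,0)
(0,2) ∧ (2,2) = (0,2)
(0,1) ∧ (3,2) = (0,1)
(0,2) ∧ (0,1) = (0,1)
(2,0) ∨ (0,1) = (2,1)

(2,1)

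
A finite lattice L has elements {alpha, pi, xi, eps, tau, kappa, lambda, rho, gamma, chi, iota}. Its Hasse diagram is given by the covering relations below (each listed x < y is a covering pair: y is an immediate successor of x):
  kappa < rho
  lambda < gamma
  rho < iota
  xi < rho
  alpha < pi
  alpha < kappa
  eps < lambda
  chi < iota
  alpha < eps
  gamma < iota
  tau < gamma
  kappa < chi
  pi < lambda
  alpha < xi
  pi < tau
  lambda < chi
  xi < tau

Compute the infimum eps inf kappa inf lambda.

Common lower bounds of {eps, kappa, lambda}: alpha.
The greatest among these is alpha.

alpha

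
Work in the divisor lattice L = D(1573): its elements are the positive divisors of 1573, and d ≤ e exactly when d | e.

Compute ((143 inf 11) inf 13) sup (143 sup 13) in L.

143 ∧ 11 = 11
11 ∧ 13 = 1
143 ∨ 13 = 143
1 ∨ 143 = 143

143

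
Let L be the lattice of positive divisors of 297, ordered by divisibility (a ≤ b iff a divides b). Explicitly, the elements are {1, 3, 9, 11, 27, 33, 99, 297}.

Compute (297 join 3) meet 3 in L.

3

297 ∨ 3 = 297
297 ∧ 3 = 3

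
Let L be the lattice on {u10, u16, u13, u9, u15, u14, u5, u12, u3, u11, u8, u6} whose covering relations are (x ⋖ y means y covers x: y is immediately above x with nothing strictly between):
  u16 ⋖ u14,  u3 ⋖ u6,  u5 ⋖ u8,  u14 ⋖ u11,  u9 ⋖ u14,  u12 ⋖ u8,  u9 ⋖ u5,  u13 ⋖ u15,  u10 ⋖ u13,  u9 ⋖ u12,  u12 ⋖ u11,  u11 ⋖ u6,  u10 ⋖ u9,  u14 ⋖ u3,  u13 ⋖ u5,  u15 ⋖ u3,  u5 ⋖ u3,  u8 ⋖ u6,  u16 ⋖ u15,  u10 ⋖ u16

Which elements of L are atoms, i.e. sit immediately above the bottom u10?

u13, u16, u9

The atoms are exactly the elements that cover u10: u13, u16, u9.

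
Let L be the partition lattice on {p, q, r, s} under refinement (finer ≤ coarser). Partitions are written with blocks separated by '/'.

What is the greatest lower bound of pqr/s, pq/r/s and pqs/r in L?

pq/r/s

The meet (common refinement) of pqr/s, pq/r/s, pqs/r intersects blocks pairwise, giving pq/r/s.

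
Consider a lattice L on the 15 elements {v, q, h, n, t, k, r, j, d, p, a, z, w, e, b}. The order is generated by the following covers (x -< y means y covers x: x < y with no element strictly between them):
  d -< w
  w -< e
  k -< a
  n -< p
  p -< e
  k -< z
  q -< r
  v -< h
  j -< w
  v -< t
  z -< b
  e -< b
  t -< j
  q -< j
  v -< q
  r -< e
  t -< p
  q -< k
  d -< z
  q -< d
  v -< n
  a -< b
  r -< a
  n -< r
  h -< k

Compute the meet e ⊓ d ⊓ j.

Common lower bounds of {e, d, j}: q, v.
The greatest among these is q.

q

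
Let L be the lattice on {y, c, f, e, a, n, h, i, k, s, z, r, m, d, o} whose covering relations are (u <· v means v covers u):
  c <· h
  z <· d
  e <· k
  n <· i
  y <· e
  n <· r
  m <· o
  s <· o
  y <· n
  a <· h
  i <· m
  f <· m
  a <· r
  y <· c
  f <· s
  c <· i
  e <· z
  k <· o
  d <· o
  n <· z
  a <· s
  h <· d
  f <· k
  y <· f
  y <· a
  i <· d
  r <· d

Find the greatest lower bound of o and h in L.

Common lower bounds of {o, h}: a, c, h, y.
The greatest among these is h.

h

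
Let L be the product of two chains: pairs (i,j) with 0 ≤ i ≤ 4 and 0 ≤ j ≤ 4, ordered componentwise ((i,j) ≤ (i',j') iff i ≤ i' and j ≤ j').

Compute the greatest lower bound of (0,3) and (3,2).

In a product of chains, the meet is componentwise min, giving (0,2).

(0,2)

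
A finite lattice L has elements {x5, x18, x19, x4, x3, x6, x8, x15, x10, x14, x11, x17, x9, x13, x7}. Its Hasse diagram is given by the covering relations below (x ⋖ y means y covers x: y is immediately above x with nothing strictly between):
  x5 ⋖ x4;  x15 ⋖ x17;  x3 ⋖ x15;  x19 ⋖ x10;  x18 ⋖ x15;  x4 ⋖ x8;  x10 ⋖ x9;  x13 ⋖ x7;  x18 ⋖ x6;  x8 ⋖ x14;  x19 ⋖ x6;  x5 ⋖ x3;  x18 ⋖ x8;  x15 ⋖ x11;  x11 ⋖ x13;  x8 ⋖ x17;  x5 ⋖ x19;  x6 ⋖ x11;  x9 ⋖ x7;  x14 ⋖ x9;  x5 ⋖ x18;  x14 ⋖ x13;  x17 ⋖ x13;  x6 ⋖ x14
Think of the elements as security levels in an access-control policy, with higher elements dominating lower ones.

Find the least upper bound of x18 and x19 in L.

Common upper bounds of {x18, x19}: x11, x13, x14, x6, x7, x9.
The least among these is x6.

x6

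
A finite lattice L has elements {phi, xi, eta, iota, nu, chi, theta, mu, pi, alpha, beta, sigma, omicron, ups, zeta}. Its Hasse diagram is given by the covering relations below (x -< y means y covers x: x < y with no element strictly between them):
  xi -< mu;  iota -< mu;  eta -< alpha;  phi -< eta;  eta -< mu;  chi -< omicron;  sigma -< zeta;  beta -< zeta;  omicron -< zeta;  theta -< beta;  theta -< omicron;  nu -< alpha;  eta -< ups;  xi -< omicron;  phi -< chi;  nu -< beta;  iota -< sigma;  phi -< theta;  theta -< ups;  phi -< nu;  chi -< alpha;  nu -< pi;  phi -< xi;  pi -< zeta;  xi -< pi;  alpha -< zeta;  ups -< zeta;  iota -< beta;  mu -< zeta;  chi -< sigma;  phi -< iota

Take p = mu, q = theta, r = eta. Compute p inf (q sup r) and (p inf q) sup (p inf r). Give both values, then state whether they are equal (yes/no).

q sup r = ups, so p inf (q sup r) = mu inf ups = eta.
p inf q = phi and p inf r = eta, so (p inf q) sup (p inf r) = phi sup eta = eta.
Equal: yes.

eta; eta; yes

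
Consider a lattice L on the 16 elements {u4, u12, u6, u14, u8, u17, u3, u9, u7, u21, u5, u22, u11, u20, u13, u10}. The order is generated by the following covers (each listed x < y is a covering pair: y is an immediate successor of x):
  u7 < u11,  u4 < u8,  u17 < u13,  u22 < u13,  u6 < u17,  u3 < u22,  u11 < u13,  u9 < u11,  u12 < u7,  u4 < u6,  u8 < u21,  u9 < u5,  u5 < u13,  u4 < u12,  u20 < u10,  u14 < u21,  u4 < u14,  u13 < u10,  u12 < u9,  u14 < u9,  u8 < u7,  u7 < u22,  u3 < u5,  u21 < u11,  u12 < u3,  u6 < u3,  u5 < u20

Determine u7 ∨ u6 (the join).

Common upper bounds of {u7, u6}: u10, u13, u22.
The least among these is u22.

u22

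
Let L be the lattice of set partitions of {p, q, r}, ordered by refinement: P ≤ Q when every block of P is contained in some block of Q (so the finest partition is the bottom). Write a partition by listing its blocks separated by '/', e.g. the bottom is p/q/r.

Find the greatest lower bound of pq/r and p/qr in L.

The meet (common refinement) of pq/r and p/qr intersects blocks pairwise, giving p/q/r.

p/q/r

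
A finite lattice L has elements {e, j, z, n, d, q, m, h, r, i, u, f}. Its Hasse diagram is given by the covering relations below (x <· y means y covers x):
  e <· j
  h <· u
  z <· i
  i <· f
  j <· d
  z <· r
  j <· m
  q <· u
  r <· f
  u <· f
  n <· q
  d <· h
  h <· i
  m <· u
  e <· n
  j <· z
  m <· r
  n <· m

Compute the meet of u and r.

m

Common lower bounds of {u, r}: e, j, m, n.
The greatest among these is m.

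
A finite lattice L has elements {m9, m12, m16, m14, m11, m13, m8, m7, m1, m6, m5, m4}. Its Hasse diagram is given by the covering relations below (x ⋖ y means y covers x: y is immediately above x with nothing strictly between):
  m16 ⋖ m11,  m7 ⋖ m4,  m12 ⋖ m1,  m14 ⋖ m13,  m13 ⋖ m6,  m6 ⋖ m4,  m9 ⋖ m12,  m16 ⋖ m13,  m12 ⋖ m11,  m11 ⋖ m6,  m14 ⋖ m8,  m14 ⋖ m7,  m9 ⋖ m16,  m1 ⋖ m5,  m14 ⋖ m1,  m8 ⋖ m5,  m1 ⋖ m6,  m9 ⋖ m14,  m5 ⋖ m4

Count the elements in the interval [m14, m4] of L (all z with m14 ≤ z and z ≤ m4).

The interval [m14, m4] = {m1, m13, m14, m4, m5, m6, m7, m8}, which has 8 elements.

8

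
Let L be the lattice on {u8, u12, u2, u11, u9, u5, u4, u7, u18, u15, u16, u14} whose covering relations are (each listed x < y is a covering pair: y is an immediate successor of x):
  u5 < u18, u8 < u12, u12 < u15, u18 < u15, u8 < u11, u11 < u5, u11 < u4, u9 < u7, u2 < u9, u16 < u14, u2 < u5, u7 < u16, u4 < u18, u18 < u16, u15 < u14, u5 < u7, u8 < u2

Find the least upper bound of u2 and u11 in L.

Common upper bounds of {u2, u11}: u14, u15, u16, u18, u5, u7.
The least among these is u5.

u5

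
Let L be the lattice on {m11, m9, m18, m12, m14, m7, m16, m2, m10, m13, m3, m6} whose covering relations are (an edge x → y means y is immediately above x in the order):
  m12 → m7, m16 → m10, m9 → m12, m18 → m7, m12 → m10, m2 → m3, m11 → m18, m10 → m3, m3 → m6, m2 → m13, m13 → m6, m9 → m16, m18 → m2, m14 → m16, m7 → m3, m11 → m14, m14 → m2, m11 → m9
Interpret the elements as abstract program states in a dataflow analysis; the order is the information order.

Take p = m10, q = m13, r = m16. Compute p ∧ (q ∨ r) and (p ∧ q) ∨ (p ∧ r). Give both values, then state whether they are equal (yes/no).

q ∨ r = m6, so p ∧ (q ∨ r) = m10 ∧ m6 = m10.
p ∧ q = m14 and p ∧ r = m16, so (p ∧ q) ∨ (p ∧ r) = m14 ∨ m16 = m16.
Equal: no.

m10; m16; no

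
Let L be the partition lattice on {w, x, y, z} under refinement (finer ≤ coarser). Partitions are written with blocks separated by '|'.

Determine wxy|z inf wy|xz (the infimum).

wy|x|z

The meet (common refinement) of wxy|z and wy|xz intersects blocks pairwise, giving wy|x|z.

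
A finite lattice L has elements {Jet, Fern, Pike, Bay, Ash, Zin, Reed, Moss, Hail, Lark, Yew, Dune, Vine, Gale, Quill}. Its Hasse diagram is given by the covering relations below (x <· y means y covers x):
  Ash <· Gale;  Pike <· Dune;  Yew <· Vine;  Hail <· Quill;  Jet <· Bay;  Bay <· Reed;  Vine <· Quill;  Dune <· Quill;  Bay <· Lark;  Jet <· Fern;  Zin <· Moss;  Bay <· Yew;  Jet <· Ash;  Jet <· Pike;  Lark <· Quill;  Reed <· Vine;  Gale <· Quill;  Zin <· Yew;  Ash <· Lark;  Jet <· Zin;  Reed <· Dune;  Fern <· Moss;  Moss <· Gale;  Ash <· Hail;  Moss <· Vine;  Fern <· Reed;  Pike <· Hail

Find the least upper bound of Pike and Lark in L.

Quill

Common upper bounds of {Pike, Lark}: Quill.
The least among these is Quill.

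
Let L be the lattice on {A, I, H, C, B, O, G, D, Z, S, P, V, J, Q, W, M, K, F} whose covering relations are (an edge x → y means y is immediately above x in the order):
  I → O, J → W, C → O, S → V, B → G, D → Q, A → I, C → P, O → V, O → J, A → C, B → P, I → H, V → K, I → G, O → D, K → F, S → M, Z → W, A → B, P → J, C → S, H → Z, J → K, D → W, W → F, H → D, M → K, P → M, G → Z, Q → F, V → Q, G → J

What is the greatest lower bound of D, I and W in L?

I

Common lower bounds of {D, I, W}: A, I.
The greatest among these is I.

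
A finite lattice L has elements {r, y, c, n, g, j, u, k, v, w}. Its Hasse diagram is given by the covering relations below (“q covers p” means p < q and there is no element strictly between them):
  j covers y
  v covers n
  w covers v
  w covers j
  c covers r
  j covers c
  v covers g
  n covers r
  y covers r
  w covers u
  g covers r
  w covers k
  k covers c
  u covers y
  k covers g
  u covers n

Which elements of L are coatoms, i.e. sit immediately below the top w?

The coatoms are exactly the elements covered by w: j, k, u, v.

j, k, u, v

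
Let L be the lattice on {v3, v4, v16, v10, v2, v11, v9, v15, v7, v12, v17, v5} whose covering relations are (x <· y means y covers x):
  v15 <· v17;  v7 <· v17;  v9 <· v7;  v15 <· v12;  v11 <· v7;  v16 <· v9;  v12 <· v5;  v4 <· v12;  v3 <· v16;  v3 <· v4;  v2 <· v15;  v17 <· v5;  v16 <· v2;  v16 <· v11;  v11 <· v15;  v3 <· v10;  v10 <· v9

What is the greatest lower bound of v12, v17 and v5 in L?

Common lower bounds of {v12, v17, v5}: v11, v15, v16, v2, v3.
The greatest among these is v15.

v15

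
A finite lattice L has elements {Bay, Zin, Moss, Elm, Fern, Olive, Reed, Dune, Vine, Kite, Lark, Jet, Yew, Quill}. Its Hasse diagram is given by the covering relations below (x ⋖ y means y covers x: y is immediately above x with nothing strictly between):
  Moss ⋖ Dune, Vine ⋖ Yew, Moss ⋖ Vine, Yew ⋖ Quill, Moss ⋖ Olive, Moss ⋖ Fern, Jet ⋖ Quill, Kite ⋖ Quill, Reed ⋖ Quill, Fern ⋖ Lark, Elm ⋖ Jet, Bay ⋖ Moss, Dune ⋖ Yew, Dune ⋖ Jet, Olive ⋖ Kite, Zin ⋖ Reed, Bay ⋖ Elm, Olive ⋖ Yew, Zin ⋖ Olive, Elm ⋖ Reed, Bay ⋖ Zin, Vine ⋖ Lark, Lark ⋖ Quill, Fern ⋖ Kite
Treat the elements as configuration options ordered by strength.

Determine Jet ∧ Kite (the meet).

Moss

Common lower bounds of {Jet, Kite}: Bay, Moss.
The greatest among these is Moss.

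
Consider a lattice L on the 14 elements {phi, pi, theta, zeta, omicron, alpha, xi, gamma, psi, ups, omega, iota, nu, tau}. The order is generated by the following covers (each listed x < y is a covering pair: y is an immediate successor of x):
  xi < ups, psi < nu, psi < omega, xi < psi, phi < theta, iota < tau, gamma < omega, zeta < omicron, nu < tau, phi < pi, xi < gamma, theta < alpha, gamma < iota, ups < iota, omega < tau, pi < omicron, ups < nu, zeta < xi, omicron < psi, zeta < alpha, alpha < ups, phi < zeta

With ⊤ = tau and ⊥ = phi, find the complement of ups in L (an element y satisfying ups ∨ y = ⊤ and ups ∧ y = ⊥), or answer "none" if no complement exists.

For every candidate y, either ups ∨ y ≠ tau or ups ∧ y ≠ phi; no complement exists.

none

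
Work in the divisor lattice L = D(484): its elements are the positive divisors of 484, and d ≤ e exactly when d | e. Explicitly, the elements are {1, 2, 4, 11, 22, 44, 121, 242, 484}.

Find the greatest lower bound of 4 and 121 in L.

In the divisibility order, the meet is the greatest common divisor: gcd(4, 121) = 1.

1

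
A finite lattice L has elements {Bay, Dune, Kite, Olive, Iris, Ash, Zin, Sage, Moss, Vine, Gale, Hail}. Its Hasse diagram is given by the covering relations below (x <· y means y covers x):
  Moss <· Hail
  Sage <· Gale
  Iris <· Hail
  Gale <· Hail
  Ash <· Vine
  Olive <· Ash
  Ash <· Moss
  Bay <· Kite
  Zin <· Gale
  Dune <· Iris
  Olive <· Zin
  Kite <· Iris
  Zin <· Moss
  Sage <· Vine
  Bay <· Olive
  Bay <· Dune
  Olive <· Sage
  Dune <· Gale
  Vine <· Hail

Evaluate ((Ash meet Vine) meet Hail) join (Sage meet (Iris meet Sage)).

Ash

Ash ∧ Vine = Ash
Ash ∧ Hail = Ash
Iris ∧ Sage = Bay
Sage ∧ Bay = Bay
Ash ∨ Bay = Ash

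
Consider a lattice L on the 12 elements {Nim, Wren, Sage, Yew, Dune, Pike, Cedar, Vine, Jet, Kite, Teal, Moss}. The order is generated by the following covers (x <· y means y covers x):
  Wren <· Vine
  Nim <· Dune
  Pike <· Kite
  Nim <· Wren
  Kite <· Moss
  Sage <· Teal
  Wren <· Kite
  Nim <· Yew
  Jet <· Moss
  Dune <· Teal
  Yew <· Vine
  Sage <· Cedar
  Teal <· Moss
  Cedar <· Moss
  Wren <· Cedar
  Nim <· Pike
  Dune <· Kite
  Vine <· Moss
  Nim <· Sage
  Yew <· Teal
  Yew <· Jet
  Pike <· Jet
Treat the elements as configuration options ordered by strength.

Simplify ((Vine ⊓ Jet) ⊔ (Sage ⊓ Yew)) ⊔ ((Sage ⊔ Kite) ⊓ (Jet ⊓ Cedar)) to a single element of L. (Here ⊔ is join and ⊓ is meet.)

Vine ∧ Jet = Yew
Sage ∧ Yew = Nim
Yew ∨ Nim = Yew
Sage ∨ Kite = Moss
Jet ∧ Cedar = Nim
Moss ∧ Nim = Nim
Yew ∨ Nim = Yew

Yew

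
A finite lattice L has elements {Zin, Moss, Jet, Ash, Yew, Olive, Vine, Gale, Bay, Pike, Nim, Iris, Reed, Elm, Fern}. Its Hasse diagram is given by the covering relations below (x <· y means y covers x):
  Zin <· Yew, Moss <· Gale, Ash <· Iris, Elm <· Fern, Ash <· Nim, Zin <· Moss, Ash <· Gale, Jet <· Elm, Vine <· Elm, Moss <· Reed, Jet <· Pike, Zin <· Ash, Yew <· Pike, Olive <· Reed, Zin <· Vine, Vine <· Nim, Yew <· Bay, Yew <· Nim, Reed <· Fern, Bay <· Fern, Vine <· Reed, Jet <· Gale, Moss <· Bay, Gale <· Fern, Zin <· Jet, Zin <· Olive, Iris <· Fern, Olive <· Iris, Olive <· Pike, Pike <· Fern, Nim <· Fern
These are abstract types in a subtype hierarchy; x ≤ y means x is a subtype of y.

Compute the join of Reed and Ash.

Fern

Common upper bounds of {Reed, Ash}: Fern.
The least among these is Fern.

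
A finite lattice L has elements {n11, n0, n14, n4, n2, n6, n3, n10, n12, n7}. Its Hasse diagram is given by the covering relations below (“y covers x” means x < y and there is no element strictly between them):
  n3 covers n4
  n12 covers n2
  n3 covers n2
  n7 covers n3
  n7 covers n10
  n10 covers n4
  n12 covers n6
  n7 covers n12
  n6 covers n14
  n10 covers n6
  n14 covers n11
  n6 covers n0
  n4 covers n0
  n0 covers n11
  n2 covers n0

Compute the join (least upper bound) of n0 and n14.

Common upper bounds of {n0, n14}: n10, n12, n6, n7.
The least among these is n6.

n6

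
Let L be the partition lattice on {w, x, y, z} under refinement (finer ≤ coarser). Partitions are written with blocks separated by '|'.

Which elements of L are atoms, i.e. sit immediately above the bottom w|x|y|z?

wx|y|z, wy|x|z, wz|x|y, w|xy|z, w|xz|y, w|x|yz

The atoms are exactly the elements that cover w|x|y|z: wx|y|z, wy|x|z, wz|x|y, w|xy|z, w|xz|y, w|x|yz.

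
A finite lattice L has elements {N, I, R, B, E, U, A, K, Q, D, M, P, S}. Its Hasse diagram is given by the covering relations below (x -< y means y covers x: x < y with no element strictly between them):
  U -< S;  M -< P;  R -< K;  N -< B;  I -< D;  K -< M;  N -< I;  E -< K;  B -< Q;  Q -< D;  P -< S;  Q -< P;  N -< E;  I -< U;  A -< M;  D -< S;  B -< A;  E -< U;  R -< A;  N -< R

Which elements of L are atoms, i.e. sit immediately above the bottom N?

B, E, I, R

The atoms are exactly the elements that cover N: B, E, I, R.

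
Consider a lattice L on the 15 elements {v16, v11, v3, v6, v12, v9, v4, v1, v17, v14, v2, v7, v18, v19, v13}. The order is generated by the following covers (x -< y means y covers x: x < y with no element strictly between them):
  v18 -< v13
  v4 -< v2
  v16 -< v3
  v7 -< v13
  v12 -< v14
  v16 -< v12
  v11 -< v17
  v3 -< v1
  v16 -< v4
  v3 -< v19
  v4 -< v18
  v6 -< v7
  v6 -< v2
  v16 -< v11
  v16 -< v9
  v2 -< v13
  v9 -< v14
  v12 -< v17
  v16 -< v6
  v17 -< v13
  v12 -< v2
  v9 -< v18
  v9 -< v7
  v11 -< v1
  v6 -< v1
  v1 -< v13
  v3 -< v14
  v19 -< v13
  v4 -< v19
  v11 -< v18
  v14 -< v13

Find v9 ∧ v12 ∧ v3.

Common lower bounds of {v9, v12, v3}: v16.
The greatest among these is v16.

v16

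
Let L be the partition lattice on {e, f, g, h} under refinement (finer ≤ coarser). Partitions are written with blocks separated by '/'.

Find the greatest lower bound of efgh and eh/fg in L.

Common lower bounds of {efgh, eh/fg}: e/f/g/h, e/fg/h, eh/f/g, eh/fg.
The greatest among these is eh/fg.

eh/fg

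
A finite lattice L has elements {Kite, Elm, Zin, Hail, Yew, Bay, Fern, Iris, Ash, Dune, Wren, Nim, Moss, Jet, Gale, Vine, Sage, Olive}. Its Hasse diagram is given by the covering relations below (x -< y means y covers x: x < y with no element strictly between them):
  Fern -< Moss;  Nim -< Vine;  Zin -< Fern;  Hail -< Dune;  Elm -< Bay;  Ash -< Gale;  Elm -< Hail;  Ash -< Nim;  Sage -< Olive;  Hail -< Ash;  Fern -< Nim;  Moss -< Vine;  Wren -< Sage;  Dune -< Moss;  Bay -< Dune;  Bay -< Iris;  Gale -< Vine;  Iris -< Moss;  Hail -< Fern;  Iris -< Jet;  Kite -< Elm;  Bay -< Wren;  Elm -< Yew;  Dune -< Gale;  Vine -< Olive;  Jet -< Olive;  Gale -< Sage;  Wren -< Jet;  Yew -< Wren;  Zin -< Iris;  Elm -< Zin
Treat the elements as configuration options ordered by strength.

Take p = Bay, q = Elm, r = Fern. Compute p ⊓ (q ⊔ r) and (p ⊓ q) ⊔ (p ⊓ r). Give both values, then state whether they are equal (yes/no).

Elm; Elm; yes

q ⊔ r = Fern, so p ⊓ (q ⊔ r) = Bay ⊓ Fern = Elm.
p ⊓ q = Elm and p ⊓ r = Elm, so (p ⊓ q) ⊔ (p ⊓ r) = Elm ⊔ Elm = Elm.
Equal: yes.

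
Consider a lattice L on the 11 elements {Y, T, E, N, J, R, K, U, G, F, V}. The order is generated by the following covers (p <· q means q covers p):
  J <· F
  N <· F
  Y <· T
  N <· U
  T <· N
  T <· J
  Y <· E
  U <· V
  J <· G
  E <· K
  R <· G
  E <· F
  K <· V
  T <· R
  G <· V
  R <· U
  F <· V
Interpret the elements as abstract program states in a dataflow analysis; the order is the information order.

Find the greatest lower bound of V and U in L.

Common lower bounds of {V, U}: N, R, T, U, Y.
The greatest among these is U.

U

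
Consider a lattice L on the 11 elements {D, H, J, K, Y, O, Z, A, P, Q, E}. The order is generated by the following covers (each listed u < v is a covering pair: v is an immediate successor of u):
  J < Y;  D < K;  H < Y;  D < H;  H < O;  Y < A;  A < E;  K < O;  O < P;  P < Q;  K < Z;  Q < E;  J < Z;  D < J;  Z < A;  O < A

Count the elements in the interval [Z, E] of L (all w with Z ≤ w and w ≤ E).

3

The interval [Z, E] = {A, E, Z}, which has 3 elements.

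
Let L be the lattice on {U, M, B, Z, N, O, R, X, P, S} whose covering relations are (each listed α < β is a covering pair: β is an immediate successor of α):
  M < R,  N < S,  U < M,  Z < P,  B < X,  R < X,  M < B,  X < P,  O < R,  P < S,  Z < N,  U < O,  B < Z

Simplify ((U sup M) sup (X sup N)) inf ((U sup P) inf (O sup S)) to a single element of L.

U ∨ M = M
X ∨ N = S
M ∨ S = S
U ∨ P = P
O ∨ S = S
P ∧ S = P
S ∧ P = P

P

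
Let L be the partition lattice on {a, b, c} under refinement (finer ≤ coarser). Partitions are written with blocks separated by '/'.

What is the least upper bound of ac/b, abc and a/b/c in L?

The join of ac/b, abc, a/b/c merges any blocks that overlap across the partitions, giving abc.

abc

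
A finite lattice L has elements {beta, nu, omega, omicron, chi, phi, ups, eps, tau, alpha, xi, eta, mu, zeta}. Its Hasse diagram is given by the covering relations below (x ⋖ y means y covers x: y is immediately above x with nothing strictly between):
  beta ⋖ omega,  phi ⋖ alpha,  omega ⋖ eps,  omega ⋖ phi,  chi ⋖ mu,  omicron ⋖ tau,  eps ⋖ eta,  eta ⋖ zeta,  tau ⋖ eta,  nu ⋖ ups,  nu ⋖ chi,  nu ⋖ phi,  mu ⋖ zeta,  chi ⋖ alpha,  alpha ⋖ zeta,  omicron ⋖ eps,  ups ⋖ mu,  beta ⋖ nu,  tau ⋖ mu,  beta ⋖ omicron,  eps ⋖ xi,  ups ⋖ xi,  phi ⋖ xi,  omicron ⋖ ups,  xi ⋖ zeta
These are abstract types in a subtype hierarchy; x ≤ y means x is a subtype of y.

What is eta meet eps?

Common lower bounds of {eta, eps}: beta, eps, omega, omicron.
The greatest among these is eps.

eps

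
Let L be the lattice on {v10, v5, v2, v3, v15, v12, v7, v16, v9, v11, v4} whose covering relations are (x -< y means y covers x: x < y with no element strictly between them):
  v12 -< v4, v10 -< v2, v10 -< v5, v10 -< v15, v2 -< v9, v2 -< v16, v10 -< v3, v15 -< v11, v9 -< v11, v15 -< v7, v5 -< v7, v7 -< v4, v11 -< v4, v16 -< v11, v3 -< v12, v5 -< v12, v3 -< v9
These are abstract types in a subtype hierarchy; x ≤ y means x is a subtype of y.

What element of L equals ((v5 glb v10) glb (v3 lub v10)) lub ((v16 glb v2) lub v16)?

v16

v5 ∧ v10 = v10
v3 ∨ v10 = v3
v10 ∧ v3 = v10
v16 ∧ v2 = v2
v2 ∨ v16 = v16
v10 ∨ v16 = v16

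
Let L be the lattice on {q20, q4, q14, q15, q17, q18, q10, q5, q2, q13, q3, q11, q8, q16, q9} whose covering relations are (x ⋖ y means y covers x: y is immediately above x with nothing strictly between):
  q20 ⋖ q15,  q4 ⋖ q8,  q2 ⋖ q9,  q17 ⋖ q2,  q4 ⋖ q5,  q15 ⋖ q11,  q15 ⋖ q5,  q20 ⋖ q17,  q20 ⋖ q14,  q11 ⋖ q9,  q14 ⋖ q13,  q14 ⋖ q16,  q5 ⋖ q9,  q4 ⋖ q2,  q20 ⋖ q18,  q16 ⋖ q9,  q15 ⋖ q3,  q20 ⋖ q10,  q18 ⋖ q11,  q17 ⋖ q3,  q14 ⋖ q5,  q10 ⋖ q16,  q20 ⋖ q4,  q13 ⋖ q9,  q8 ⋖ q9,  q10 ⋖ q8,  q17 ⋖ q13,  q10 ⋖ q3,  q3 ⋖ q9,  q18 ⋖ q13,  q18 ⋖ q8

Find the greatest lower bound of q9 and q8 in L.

Common lower bounds of {q9, q8}: q10, q18, q20, q4, q8.
The greatest among these is q8.

q8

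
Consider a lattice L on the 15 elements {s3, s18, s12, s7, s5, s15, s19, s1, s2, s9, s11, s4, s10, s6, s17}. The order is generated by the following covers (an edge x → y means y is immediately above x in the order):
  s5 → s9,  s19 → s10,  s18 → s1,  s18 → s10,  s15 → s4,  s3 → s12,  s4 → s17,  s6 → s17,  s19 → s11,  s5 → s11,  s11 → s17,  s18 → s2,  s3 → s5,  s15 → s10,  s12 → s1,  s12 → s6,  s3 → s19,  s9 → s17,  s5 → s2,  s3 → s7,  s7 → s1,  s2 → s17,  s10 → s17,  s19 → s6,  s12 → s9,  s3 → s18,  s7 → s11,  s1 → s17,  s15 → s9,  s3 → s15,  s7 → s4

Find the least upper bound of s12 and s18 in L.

s1

Common upper bounds of {s12, s18}: s1, s17.
The least among these is s1.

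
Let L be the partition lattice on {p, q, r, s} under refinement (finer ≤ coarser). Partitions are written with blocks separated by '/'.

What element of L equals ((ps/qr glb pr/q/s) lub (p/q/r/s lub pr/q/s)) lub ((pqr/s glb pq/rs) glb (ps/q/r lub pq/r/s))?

ps/qr ∧ pr/q/s = p/q/r/s
p/q/r/s ∨ pr/q/s = pr/q/s
p/q/r/s ∨ pr/q/s = pr/q/s
pqr/s ∧ pq/rs = pq/r/s
ps/q/r ∨ pq/r/s = pqs/r
pq/r/s ∧ pqs/r = pq/r/s
pr/q/s ∨ pq/r/s = pqr/s

pqr/s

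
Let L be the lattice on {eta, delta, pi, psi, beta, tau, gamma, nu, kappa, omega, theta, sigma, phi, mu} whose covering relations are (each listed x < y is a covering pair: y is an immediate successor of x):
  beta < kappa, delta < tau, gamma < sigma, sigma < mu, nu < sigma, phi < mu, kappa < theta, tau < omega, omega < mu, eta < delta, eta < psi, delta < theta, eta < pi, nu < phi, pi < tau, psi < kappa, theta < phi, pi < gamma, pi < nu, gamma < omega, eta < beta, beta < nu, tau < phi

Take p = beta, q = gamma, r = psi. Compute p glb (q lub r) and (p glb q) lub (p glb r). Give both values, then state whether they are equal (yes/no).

beta; eta; no

q lub r = mu, so p glb (q lub r) = beta glb mu = beta.
p glb q = eta and p glb r = eta, so (p glb q) lub (p glb r) = eta lub eta = eta.
Equal: no.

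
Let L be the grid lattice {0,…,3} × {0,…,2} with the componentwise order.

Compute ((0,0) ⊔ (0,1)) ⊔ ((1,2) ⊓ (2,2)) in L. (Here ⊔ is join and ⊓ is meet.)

(1,2)

(0,0) ∨ (0,1) = (0,1)
(1,2) ∧ (2,2) = (1,2)
(0,1) ∨ (1,2) = (1,2)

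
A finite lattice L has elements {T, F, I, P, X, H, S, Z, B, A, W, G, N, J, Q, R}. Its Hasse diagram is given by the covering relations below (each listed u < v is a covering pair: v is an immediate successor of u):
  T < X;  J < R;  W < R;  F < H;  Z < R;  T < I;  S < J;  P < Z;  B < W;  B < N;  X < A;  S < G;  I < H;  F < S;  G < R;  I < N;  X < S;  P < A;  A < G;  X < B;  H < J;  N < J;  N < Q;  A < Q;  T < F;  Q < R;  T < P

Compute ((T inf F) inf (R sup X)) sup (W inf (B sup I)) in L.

B

T ∧ F = T
R ∨ X = R
T ∧ R = T
B ∨ I = N
W ∧ N = B
T ∨ B = B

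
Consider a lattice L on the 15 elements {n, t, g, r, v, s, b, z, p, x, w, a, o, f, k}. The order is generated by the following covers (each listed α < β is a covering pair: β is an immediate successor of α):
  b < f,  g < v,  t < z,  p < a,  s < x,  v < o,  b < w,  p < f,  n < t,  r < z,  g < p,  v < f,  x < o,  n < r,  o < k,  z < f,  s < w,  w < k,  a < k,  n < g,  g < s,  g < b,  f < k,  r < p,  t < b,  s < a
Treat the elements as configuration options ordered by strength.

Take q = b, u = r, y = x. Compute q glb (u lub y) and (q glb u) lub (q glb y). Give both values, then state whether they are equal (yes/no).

b; g; no

u lub y = k, so q glb (u lub y) = b glb k = b.
q glb u = n and q glb y = g, so (q glb u) lub (q glb y) = n lub g = g.
Equal: no.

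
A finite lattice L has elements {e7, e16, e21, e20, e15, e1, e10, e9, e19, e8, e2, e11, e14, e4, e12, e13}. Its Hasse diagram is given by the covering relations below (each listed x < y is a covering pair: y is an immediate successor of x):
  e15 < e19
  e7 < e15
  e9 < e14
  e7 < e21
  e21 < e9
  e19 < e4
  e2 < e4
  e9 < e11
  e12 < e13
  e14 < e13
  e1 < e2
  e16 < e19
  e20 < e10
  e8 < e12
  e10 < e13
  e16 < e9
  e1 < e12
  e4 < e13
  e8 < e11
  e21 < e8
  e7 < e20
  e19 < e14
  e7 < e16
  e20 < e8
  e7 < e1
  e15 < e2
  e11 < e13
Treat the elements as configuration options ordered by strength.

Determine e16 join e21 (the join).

e9

Common upper bounds of {e16, e21}: e11, e13, e14, e9.
The least among these is e9.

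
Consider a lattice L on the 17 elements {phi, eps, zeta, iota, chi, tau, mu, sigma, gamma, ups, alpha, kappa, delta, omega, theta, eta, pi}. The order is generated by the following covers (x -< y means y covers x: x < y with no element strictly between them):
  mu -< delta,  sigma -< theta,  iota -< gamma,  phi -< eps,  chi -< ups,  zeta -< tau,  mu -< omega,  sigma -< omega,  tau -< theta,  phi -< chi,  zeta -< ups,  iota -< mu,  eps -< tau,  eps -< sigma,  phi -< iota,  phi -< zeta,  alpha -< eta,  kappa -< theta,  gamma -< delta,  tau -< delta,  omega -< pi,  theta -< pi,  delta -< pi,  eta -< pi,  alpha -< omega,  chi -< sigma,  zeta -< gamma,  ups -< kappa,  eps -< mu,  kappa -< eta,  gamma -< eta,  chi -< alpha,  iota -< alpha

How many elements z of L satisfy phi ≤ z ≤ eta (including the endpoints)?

9

The interval [phi, eta] = {alpha, chi, eta, gamma, iota, kappa, phi, ups, zeta}, which has 9 elements.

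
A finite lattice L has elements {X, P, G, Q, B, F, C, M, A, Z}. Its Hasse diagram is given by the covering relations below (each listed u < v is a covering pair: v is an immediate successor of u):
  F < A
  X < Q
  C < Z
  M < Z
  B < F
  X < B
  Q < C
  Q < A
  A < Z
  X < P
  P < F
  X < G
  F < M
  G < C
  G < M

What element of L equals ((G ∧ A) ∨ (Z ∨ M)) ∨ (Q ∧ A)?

G ∧ A = X
Z ∨ M = Z
X ∨ Z = Z
Q ∧ A = Q
Z ∨ Q = Z

Z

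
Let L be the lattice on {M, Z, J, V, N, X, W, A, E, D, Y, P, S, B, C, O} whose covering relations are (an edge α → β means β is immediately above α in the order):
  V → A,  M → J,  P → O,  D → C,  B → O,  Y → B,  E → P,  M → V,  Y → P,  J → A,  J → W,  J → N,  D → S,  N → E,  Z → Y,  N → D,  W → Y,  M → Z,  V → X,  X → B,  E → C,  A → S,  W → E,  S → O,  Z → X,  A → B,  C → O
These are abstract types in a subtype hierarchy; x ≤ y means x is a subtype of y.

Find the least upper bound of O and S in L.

O

Common upper bounds of {O, S}: O.
The least among these is O.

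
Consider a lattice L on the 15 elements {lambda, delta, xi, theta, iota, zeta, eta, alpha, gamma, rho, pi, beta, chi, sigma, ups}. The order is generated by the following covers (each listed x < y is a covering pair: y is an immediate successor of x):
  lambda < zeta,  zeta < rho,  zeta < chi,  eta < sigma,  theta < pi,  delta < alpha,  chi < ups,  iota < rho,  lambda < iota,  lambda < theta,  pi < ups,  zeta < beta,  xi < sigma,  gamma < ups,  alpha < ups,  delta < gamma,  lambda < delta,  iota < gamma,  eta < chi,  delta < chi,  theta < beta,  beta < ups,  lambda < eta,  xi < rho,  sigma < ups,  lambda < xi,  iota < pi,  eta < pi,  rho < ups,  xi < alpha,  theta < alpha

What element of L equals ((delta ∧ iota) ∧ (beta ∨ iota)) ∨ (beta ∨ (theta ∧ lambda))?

beta

delta ∧ iota = lambda
beta ∨ iota = ups
lambda ∧ ups = lambda
theta ∧ lambda = lambda
beta ∨ lambda = beta
lambda ∨ beta = beta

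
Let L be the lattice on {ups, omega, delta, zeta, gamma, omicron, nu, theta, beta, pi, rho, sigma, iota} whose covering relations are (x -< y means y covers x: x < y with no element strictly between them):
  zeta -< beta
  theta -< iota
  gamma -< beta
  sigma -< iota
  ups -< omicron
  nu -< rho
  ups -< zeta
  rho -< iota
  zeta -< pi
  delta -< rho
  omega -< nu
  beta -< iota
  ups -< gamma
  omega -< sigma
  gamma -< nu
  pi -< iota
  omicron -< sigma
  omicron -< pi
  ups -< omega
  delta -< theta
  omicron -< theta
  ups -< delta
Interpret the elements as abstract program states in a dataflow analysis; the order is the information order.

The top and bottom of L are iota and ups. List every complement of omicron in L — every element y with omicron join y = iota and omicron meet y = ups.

beta, gamma, nu, rho

Need y with omicron ∨ y = iota and omicron ∧ y = ups.
Checking each element gives: beta, gamma, nu, rho.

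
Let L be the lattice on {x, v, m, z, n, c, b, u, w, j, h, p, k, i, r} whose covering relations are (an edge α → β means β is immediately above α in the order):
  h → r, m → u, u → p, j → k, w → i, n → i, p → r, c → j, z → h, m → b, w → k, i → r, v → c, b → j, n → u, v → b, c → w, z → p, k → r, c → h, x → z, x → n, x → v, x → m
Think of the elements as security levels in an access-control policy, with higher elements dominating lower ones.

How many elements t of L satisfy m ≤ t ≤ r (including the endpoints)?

The interval [m, r] = {b, j, k, m, p, r, u}, which has 7 elements.

7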